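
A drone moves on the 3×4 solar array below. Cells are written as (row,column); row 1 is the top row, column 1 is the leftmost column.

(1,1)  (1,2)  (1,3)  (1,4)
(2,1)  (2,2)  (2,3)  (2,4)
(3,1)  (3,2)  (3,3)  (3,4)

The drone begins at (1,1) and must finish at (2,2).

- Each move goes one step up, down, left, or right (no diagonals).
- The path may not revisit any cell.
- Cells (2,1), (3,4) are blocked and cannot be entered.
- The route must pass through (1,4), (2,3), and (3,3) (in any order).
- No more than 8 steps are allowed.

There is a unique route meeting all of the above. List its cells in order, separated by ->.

Any route must reach (1,4), (2,3), and (3,3) and still end at (2,2) within 8 moves, so the order of the required stops is forced.
Route from (1,1): right 3 to (1,4), down 1 to (2,4), left 1 to (2,3), down 1 to (3,3), left 1 to (3,2), up 1 to (2,2) — 8 moves in all.
Check: all required cells visited; 8 ≤ 8 moves.

(1,1) -> (1,2) -> (1,3) -> (1,4) -> (2,4) -> (2,3) -> (3,3) -> (3,2) -> (2,2)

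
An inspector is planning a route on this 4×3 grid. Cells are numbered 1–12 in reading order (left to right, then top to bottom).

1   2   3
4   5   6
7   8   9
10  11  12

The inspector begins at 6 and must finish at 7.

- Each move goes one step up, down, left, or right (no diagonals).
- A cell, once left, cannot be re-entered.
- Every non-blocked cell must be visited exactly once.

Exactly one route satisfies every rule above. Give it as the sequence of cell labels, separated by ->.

6 -> 3 -> 2 -> 1 -> 4 -> 5 -> 8 -> 9 -> 12 -> 11 -> 10 -> 7

Need to visit all 12 open cells exactly once, starting at 6 and ending at 7.
Route from 6: up to 3, 2× left (reaching 1), down to 4, right to 5, down to 8, right to 9, down to 12, 2× left (reaching 10), up to 7 — 11 moves in all.
Check: all 12 open cells covered.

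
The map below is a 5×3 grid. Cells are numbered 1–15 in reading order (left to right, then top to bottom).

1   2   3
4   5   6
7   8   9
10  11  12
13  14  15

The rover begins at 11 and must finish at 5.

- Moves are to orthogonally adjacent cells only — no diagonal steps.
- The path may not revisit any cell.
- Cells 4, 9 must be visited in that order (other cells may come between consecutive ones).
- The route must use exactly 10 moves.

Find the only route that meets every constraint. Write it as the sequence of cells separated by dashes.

The waypoints must appear in the order 4, 9, with no cell reused.
Route from 11: left to 10, 3× up (reaching 1), 2× right (reaching 3), 2× down (reaching 9), left to 8, up to 5 — 10 moves in all.
Check: order respected (4 at step 3, 9 at step 8); 10 moves as required.

11 - 10 - 7 - 4 - 1 - 2 - 3 - 6 - 9 - 8 - 5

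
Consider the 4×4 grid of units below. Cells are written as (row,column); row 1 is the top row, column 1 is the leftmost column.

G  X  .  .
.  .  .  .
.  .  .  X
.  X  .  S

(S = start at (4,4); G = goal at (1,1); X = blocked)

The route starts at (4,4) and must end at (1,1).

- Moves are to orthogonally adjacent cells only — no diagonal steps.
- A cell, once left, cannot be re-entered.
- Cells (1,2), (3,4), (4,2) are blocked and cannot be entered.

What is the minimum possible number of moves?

The Manhattan distance from (4,4) to (1,1) is |4−1| + |4−1| = 6, so at least 6 moves are needed.
A route of 6 moves achieves this: (4,4) → (4,3) → (3,3) → (2,3) → (2,2) → (2,1) → (1,1).
Since 6 matches the lower bound, it is optimal.

6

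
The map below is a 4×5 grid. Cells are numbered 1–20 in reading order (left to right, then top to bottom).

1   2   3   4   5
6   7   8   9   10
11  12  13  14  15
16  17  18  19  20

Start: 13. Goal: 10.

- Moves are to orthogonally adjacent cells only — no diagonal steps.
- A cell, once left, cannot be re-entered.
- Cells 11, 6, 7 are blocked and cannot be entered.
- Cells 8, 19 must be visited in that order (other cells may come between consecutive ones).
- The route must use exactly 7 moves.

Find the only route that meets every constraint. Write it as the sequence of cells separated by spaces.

The waypoints must appear in the order 8, 19, with no cell reused.
Route from 13: up 1 to 8, right 1 to 9, down 2 to 19, right 1 to 20, up 2 to 10 — 7 moves in all.
Check: order respected (8 at step 1, 19 at step 4); 7 moves as required.

13 8 9 14 19 20 15 10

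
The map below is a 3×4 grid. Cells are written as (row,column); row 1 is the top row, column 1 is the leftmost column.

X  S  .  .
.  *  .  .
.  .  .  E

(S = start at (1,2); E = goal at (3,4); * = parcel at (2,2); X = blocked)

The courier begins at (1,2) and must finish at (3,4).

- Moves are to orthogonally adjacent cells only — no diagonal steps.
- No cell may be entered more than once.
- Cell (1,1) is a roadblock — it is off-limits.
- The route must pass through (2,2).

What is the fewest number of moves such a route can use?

Any route passes through (2,2) somewhere between (1,2) and (3,4). Summing Manhattan distances along the two legs ((1,2) → (2,2) → (3,4)) gives a lower bound of 1 + 3 = 4 moves.
A route of 4 moves achieves this: (1,2) → (2,2) → (3,2) → (3,3) → (3,4).
Since 4 matches the lower bound, it is optimal.

4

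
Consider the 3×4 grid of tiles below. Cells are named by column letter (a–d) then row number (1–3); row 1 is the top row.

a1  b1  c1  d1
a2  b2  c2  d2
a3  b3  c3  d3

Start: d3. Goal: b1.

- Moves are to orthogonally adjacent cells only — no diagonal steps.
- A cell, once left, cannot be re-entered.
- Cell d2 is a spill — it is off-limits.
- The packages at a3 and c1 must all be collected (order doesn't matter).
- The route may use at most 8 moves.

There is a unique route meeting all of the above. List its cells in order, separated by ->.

d3 -> c3 -> b3 -> a3 -> a2 -> b2 -> c2 -> c1 -> b1

The 8-move cap with required stops at a3, c1 leaves no slack for detours.
Route from d3: left 3 to a3, up 1 to a2, right 2 to c2, up 1 to c1, left 1 to b1 — 8 moves in all.
Check: all required cells visited; 8 ≤ 8 moves.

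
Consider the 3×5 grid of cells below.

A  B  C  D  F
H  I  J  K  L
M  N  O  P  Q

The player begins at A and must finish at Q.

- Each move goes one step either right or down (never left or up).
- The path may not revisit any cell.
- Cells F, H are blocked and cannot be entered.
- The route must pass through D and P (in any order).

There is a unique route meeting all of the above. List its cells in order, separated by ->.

Moves only go right or down, so the column and row indices never decrease.
Route from A: right 3 to D, down 2 to P, right 1 to Q — 6 moves in all.
Check: all required cells visited.

A -> B -> C -> D -> K -> P -> Q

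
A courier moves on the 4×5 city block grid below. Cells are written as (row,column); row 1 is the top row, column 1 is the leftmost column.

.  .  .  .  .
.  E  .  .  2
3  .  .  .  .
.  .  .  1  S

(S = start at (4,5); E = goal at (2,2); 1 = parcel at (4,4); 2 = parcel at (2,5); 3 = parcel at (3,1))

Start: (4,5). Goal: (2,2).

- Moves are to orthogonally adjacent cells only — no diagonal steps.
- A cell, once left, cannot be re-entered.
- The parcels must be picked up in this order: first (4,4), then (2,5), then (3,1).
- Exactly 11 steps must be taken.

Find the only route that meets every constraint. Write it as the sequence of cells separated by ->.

The waypoints must appear in the order (4,4), (2,5), (3,1), with no cell reused.
Route from (4,5): left 1 to (4,4), up 1 to (3,4), right 1 to (3,5), up 1 to (2,5), left 2 to (2,3), down 1 to (3,3), left 2 to (3,1), up 1 to (2,1), right 1 to (2,2) — 11 moves in all.
Check: order respected (1 at step 1, 2 at step 4, 3 at step 9); 11 moves as required.

(4,5) -> (4,4) -> (3,4) -> (3,5) -> (2,5) -> (2,4) -> (2,3) -> (3,3) -> (3,2) -> (3,1) -> (2,1) -> (2,2)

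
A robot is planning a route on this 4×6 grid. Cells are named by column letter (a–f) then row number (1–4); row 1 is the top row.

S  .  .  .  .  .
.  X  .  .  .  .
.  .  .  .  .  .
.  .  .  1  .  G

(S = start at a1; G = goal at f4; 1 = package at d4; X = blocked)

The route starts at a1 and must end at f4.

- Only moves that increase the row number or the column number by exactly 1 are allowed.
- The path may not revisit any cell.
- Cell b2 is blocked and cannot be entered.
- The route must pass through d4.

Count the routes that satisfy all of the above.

A right/down-only route from a1 to f4 makes exactly 3 down-moves and 5 right-moves in some order.
With no other constraints that would be C(8,3) = 56 routes.
Split at d4 and multiply the segment counts (each segment already excludes blocked cells): a1→d4: 8; d4→f4: 1; product = 8.
That gives 8 routes.

8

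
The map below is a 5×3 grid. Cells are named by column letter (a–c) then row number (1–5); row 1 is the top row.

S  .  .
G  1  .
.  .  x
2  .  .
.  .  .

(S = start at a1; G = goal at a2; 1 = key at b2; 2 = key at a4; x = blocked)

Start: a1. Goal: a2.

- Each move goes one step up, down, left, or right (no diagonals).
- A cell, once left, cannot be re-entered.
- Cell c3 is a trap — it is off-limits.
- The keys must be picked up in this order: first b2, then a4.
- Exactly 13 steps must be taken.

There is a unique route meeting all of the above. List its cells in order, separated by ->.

a1 -> b1 -> c1 -> c2 -> b2 -> b3 -> b4 -> c4 -> c5 -> b5 -> a5 -> a4 -> a3 -> a2

The waypoints must appear in the order b2, a4, with no cell reused.
Route from a1: right 2 to c1, down 1 to c2, left 1 to b2, down 2 to b4, right 1 to c4, down 1 to c5, left 2 to a5, up 3 to a2 — 13 moves in all.
Check: order respected (1 at step 4, 2 at step 11); 13 moves as required.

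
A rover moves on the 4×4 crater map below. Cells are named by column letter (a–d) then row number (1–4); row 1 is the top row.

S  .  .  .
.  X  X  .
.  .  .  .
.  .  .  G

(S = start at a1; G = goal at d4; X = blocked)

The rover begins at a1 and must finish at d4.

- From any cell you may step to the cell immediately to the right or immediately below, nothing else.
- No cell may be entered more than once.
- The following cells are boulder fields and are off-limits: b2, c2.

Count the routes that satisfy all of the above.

5

A right/down-only route from a1 to d4 makes exactly 3 down-moves and 3 right-moves in some order.
With no other constraints that would be C(6,3) = 20 routes.
Subtract routes through each blocked cell (inclusion–exclusion for overlaps): − through b2: 12 − through c2: 9 + through b2&c2: 6 → 5.
That gives 5 routes.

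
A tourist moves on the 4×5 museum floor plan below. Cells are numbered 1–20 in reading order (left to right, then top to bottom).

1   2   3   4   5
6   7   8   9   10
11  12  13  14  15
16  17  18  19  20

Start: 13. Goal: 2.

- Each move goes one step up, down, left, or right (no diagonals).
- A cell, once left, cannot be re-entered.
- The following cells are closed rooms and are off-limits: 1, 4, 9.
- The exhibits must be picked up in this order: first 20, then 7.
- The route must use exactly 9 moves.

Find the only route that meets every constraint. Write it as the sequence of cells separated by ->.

The waypoints must appear in the order 20, 7, with no cell reused.
Route from 13: 2× right (reaching 15), down to 20, 3× left (reaching 17), 3× up (reaching 2) — 9 moves in all.
Check: order respected (20 at step 3, 7 at step 8); 9 moves as required.

13 -> 14 -> 15 -> 20 -> 19 -> 18 -> 17 -> 12 -> 7 -> 2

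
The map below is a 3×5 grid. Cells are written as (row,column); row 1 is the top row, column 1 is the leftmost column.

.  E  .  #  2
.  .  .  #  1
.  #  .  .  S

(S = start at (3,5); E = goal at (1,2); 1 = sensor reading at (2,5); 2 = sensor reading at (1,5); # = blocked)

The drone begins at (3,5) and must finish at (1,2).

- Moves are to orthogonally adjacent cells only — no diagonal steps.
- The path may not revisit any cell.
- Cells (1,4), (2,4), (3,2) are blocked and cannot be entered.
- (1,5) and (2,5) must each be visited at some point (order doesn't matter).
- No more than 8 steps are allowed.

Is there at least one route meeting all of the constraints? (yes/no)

(1,5) must be visited but has only one open neighbour ((2,5)), and it is neither the start nor the goal — the route would have to enter and leave through (2,5), re-entering it.

no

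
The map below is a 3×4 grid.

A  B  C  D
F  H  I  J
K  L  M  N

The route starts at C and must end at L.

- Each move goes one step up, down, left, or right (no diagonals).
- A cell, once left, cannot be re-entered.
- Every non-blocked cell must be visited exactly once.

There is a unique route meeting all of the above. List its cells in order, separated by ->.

Need to visit all 12 open cells exactly once, starting at C and ending at L.
Cell A has only two open neighbours (F and B), so the path must pass straight through it: one of those is the cell it's entered from and the other is where it exits.
Route from C: right 1 to D, down 2 to N, left 1 to M, up 1 to I, left 1 to H, up 1 to B, left 1 to A, down 2 to K, right 1 to L — 11 moves in all.
Check: all 12 open cells covered.

C -> D -> J -> N -> M -> I -> H -> B -> A -> F -> K -> L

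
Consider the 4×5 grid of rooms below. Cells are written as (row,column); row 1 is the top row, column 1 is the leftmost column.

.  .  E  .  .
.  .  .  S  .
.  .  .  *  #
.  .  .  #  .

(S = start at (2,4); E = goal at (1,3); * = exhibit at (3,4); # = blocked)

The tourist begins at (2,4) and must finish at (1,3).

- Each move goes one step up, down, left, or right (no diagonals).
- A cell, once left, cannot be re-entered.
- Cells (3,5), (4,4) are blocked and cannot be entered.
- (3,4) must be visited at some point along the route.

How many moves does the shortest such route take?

4

Any route passes through (3,4) somewhere between (2,4) and (1,3). Summing Manhattan distances along the two legs ((2,4) → (3,4) → (1,3)) gives a lower bound of 1 + 3 = 4 moves.
A route of 4 moves achieves this: (2,4) → (3,4) → (3,3) → (2,3) → (1,3).
Since 4 matches the lower bound, it is optimal.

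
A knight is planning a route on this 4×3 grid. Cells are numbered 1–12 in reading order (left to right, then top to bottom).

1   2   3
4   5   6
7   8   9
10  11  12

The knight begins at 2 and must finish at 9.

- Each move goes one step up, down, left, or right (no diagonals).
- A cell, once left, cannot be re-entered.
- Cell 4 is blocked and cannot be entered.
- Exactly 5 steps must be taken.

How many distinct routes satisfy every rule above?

Need simple routes of exactly 5 moves from 2 to 9 (Manhattan distance 3, so 1 moves are spent on a detour and 1 undoing it).
Enumerating: 2 5 8 11 12 9 | 2 3 6 5 8 9.
That gives 2 routes.

2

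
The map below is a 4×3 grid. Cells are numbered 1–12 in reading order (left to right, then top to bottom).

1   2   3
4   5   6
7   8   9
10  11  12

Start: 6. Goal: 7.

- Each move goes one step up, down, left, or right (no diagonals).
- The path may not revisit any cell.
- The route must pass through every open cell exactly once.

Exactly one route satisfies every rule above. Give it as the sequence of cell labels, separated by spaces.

6 3 2 1 4 5 8 9 12 11 10 7

Need to visit all 12 open cells exactly once, starting at 6 and ending at 7.
Cell 12 has only two open neighbours (9 and 11), so the path must pass straight through it: one of those is the cell it's entered from and the other is where it exits.
Route from 6: up to 3, 2× left (reaching 1), down to 4, right to 5, down to 8, right to 9, down to 12, 2× left (reaching 10), up to 7 — 11 moves in all.
Check: all 12 open cells covered.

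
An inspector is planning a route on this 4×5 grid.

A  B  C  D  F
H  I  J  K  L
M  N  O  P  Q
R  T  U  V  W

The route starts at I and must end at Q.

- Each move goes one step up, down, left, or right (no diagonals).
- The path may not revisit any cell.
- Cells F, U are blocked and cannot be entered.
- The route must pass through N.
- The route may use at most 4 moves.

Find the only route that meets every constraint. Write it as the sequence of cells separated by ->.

I -> N -> O -> P -> Q

The budget equals the shortest possible length, so every move has to be on a shortest route through the required cells.
Route from I: down 1 to N, right 3 to Q — 4 moves in all.
Check: all required cells visited; 4 ≤ 4 moves.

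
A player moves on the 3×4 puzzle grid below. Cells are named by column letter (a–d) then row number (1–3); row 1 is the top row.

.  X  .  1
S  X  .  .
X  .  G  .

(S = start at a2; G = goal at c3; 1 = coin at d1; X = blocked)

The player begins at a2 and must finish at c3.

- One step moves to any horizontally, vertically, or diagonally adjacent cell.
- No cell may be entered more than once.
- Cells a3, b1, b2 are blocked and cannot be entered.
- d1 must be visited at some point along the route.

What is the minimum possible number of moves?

Any route passes through d1 somewhere between a2 and c3. Summing Chebyshev distances along the two legs (a2 → d1 → c3) gives a lower bound of 3 + 2 = 5 moves.
A route of 5 moves achieves this: a2 → b3 → c2 → d1 → d2 → c3.
Since 5 matches the lower bound, it is optimal.

5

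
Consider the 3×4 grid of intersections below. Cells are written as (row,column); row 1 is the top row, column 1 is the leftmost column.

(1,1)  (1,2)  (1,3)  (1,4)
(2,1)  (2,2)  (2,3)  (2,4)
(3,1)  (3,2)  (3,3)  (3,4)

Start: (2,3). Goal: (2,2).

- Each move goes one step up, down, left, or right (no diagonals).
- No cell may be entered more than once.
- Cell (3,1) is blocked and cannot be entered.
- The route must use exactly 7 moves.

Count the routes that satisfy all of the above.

3

Need simple routes of exactly 7 moves from (2,3) to (2,2) (Manhattan distance 1, so 3 moves are spent on a detour and 3 undoing it).
Enumerating: (2,3) (1,3) (1,4) (2,4) (3,4) (3,3) (3,2) (2,2) | (2,3) (3,3) (3,4) (2,4) (1,4) (1,3) (1,2) (2,2) | (2,3) (2,4) (1,4) (1,3) (1,2) (1,1) (2,1) (2,2).
That gives 3 routes.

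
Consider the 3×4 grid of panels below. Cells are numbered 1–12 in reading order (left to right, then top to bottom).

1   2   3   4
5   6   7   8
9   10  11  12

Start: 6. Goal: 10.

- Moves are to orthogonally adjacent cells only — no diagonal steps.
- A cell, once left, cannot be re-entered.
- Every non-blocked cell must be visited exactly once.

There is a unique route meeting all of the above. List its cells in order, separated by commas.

6, 7, 11, 12, 8, 4, 3, 2, 1, 5, 9, 10

Need to visit all 12 open cells exactly once, starting at 6 and ending at 10.
Route from 6: right 1 to 7, down 1 to 11, right 1 to 12, up 2 to 4, left 3 to 1, down 2 to 9, right 1 to 10 — 11 moves in all.
Check: all 12 open cells covered.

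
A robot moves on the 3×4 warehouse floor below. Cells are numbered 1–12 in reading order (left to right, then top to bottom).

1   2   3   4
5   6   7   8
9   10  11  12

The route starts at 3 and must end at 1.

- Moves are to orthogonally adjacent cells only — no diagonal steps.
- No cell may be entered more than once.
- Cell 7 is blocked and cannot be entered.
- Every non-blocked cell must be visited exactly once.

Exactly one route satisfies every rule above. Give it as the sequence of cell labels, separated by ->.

Need to visit all 11 open cells exactly once, starting at 3 and ending at 1.
Route from 3: right 1 to 4, down 2 to 12, left 3 to 9, up 1 to 5, right 1 to 6, up 1 to 2, left 1 to 1 — 10 moves in all.
Check: all 11 open cells covered.

3 -> 4 -> 8 -> 12 -> 11 -> 10 -> 9 -> 5 -> 6 -> 2 -> 1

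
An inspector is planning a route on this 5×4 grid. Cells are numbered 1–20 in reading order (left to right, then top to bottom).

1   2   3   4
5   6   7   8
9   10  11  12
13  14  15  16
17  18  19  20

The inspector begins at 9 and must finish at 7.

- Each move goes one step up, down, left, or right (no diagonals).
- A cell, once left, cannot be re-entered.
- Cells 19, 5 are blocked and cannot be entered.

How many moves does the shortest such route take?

3

The Manhattan distance from 9 to 7 is |3−2| + |1−3| = 3, so at least 3 moves are needed.
A route of 3 moves achieves this: 9 → 10 → 6 → 7.
Since 3 matches the lower bound, it is optimal.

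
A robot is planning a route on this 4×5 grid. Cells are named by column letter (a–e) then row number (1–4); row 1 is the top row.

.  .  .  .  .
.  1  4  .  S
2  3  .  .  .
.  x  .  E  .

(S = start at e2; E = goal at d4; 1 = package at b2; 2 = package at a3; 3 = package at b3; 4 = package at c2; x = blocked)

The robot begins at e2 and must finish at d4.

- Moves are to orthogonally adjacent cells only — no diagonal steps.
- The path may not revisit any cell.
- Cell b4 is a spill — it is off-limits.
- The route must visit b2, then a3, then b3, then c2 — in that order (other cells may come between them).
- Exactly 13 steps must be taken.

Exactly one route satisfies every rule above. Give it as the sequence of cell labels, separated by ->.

The waypoints must appear in the order b2, a3, b3, c2, with no cell reused.
Route from e2: up 1 to e1, left 3 to b1, down 1 to b2, left 1 to a2, down 1 to a3, right 2 to c3, up 1 to c2, right 1 to d2, down 2 to d4 — 13 moves in all.
Check: order respected (1 at step 5, 2 at step 7, 3 at step 8, 4 at step 10); 13 moves as required.

e2 -> e1 -> d1 -> c1 -> b1 -> b2 -> a2 -> a3 -> b3 -> c3 -> c2 -> d2 -> d3 -> d4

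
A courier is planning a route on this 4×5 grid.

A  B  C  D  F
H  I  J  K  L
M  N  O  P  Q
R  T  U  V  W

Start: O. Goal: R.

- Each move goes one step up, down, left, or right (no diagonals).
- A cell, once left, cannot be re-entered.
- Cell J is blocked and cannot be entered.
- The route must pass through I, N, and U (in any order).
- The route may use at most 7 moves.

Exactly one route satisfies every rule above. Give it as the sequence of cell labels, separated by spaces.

O U T N I H M R

Any route must reach I, N, and U and still end at R within 7 moves, so the order of the required stops is forced.
Route from O: down 1 to U, left 1 to T, up 2 to I, left 1 to H, down 2 to R — 7 moves in all.
Check: all required cells visited; 7 ≤ 7 moves.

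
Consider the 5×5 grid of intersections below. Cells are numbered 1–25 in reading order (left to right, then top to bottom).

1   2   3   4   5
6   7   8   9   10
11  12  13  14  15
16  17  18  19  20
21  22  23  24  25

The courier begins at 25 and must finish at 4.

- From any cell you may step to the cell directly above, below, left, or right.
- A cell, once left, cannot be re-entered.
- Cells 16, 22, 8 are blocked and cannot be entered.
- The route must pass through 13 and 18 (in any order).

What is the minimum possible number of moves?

7

Any route passes through 13 and 18 in some order between 25 and 4. Summing Manhattan distances along each leg and taking the cheapest ordering (25 → 18 → 13 → 4) gives a lower bound of 3 + 1 + 3 = 7 moves.
A route of 7 moves achieves this: 25 → 20 → 19 → 18 → 13 → 14 → 9 → 4.
Since 7 matches the lower bound, it is optimal.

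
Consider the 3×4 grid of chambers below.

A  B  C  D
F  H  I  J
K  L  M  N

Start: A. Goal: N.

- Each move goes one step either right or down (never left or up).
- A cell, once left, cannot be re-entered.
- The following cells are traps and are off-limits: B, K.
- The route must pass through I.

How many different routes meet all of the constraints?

A right/down-only route from A to N makes exactly 2 down-moves and 3 right-moves in some order.
With no other constraints that would be C(5,2) = 10 routes.
Split at I and multiply the segment counts (each segment already excludes blocked cells): A→I: 1; I→N: 2; product = 2.
That gives 2 routes.

2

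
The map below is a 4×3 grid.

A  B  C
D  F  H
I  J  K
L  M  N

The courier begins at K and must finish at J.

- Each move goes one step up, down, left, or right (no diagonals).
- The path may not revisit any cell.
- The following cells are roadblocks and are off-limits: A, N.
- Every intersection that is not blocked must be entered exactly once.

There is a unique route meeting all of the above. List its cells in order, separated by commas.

K, H, C, B, F, D, I, L, M, J

Need to visit all 10 open cells exactly once, starting at K and ending at J.
Cell M has only two open neighbours (J and L), so the path must pass straight through it: one of those is the cell it's entered from and the other is where it exits.
Route from K: up 2 to C, left 1 to B, down 1 to F, left 1 to D, down 2 to L, right 1 to M, up 1 to J — 9 moves in all.
Check: all 10 open cells covered.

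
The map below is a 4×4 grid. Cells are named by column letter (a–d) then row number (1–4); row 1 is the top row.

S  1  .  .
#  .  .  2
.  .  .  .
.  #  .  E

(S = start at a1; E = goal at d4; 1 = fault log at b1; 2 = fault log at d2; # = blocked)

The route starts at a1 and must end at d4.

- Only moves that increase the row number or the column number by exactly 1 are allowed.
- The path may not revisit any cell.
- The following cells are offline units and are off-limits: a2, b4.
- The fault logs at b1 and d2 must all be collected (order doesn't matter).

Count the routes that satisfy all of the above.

A right/down-only route from a1 to d4 makes exactly 3 down-moves and 3 right-moves in some order.
With no other constraints that would be C(6,3) = 20 routes.
A monotone route can only reach the required cells in the order b1, d2, so split there and multiply the segment counts (each segment already excludes blocked cells): a1→b1: 1; b1→d2: 3; d2→d4: 1; product = 3.
That gives 3 routes.

3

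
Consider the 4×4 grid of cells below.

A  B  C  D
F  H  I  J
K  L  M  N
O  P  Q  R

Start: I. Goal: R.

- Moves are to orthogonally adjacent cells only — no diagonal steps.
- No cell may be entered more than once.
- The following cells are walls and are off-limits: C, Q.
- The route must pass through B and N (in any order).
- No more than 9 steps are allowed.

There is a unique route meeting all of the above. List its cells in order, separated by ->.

I -> H -> B -> A -> F -> K -> L -> M -> N -> R

The 9-move cap with required stops at B, N leaves no slack for detours.
Route from I: left 1 to H, up 1 to B, left 1 to A, down 2 to K, right 3 to N, down 1 to R — 9 moves in all.
Check: all required cells visited; 9 ≤ 9 moves.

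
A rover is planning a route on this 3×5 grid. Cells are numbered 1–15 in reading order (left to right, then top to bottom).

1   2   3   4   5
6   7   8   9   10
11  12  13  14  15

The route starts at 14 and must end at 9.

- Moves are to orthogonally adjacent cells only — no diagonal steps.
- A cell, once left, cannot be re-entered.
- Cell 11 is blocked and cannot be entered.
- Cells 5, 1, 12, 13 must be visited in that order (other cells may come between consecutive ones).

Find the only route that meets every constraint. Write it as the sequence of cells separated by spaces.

14 15 10 5 4 3 2 1 6 7 12 13 8 9

The waypoints must appear in the order 5, 1, 12, 13, with no cell reused.
Route from 14: right 1 to 15, up 2 to 5, left 4 to 1, down 1 to 6, right 1 to 7, down 1 to 12, right 1 to 13, up 1 to 8, right 1 to 9 — 13 moves in all.
Check: order respected (5 at step 3, 1 at step 7, 12 at step 10, 13 at step 11).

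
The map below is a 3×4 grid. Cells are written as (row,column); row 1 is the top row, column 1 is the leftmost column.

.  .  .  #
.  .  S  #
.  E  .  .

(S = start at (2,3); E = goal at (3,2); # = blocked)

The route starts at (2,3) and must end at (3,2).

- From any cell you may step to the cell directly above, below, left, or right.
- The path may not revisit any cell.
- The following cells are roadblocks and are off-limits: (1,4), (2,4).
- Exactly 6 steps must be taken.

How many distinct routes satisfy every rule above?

4

Need simple routes of exactly 6 moves from (2,3) to (3,2) (Manhattan distance 2, so 2 moves are spent on a detour and 2 undoing it).
Enumerating: (2,3) (1,3) (1,2) (2,2) (2,1) (3,1) (3,2) | (2,3) (1,3) (1,2) (1,1) (2,1) (3,1) (3,2) | (2,3) (1,3) (1,2) (1,1) (2,1) (2,2) (3,2) | (2,3) (2,2) (1,2) (1,1) (2,1) (3,1) (3,2).
That gives 4 routes.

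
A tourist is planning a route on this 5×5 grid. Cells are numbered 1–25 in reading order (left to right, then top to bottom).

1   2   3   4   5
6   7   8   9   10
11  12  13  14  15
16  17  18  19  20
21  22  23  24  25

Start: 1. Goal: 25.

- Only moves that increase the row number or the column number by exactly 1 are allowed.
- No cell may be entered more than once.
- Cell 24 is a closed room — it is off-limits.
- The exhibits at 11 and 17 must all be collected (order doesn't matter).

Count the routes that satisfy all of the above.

2

A right/down-only route from 1 to 25 makes exactly 4 down-moves and 4 right-moves in some order.
With no other constraints that would be C(8,4) = 70 routes.
A monotone route can only reach the required cells in the order 11, 17, so split there and multiply the segment counts (each segment already excludes blocked cells): 1→11: 1; 11→17: 2; 17→25: 1; product = 2.
That gives 2 routes.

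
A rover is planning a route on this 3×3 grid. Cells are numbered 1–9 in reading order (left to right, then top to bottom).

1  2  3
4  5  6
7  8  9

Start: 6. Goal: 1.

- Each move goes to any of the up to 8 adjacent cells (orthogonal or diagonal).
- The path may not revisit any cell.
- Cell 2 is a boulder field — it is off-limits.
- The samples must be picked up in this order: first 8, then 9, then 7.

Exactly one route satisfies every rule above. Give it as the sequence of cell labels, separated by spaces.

The waypoints must appear in the order 8, 9, 7, with no cell reused.
Route from 6: down-left to 8, right to 9, up-left to 5, down-left to 7, 2× up (reaching 1) — 6 moves in all.
Check: order respected (8 at step 1, 9 at step 2, 7 at step 4).

6 8 9 5 7 4 1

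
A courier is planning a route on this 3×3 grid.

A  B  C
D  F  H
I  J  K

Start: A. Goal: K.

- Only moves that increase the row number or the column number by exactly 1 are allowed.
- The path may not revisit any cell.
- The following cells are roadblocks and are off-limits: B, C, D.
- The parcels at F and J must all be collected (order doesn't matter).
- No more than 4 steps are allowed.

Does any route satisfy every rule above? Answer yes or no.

Right/down moves force the required cells to be taken in the order F, J. Every right/down route from A to F runs into a blocked cell, so that leg cannot be completed.

no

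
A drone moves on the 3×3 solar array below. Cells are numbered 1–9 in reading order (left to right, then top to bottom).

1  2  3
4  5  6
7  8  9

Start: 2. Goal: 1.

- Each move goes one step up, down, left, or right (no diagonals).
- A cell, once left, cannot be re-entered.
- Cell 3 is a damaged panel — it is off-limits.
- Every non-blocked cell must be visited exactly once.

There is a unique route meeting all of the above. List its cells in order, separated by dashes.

Need to visit all 8 open cells exactly once, starting at 2 and ending at 1.
Cell 7 has only two open neighbours (4 and 8), so the path must pass straight through it: one of those is the cell it's entered from and the other is where it exits.
Route from 2: down to 5, right to 6, down to 9, 2× left (reaching 7), 2× up (reaching 1) — 7 moves in all.
Check: all 8 open cells covered.

2 - 5 - 6 - 9 - 8 - 7 - 4 - 1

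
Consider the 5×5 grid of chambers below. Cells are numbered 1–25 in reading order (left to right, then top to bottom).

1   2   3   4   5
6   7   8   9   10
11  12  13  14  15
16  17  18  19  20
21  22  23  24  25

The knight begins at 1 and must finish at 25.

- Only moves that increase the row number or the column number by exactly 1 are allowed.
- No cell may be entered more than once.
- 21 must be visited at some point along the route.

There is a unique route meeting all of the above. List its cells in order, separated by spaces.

1 6 11 16 21 22 23 24 25

Moves only go right or down, so the column and row indices never decrease.
Route from 1: 4× down (reaching 21), 4× right (reaching 25) — 8 moves in all.
Check: all required cells visited.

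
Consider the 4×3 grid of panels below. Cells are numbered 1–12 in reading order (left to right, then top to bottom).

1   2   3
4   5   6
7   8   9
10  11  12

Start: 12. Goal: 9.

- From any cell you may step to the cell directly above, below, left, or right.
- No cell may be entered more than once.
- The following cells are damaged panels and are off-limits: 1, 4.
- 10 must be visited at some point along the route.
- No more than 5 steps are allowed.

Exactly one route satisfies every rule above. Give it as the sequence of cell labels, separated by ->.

The 5-move cap with required stops at 10 leaves no slack for detours.
Route from 12: left 2 to 10, up 1 to 7, right 2 to 9 — 5 moves in all.
Check: all required cells visited; 5 ≤ 5 moves.

12 -> 11 -> 10 -> 7 -> 8 -> 9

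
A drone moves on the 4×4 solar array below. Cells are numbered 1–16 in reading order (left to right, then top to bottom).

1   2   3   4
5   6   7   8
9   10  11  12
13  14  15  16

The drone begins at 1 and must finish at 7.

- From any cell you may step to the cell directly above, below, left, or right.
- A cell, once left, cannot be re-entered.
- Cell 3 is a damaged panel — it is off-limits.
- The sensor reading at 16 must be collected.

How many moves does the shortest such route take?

Any route passes through 16 somewhere between 1 and 7. Summing Manhattan distances along the two legs (1 → 16 → 7) gives a lower bound of 6 + 3 = 9 moves.
A route of 9 moves achieves this: 1 → 5 → 9 → 13 → 14 → 15 → 16 → 12 → 8 → 7.
Since 9 matches the lower bound, it is optimal.

9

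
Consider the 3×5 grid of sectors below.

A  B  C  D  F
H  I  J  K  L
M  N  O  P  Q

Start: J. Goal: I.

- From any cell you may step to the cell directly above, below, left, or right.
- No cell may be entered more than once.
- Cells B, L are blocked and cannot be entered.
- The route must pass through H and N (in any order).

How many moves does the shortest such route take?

Any route passes through H and N in some order between J and I. Summing Manhattan distances along each leg and taking the cheapest ordering (J → H → N → I) gives a lower bound of 2 + 2 + 1 = 5 moves.
A route of 5 moves achieves this: J → O → N → M → H → I.
Since 5 matches the lower bound, it is optimal.

5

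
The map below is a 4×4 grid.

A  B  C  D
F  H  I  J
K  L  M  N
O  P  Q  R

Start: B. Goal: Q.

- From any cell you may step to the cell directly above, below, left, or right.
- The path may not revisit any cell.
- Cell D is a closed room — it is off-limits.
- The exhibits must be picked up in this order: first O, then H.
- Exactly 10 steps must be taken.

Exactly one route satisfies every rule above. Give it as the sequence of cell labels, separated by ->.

The waypoints must appear in the order O, H, with no cell reused.
Route from B: left to A, 3× down (reaching O), right to P, 2× up (reaching H), right to I, 2× down (reaching Q) — 10 moves in all.
Check: order respected (O at step 4, H at step 7); 10 moves as required.

B -> A -> F -> K -> O -> P -> L -> H -> I -> M -> Q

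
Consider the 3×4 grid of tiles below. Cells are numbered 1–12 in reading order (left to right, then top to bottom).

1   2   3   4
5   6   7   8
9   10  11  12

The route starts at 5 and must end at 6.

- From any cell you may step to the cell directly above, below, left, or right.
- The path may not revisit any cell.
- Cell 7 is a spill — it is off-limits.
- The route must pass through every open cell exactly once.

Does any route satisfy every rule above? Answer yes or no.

Colour the cells like a checkerboard: each orthogonal step flips colour, so a Hamiltonian route alternates colours. Here there are 6 cells of one colour and 5 of the other, with start on the opposite colour to the goal — the counts and endpoints can't be arranged into an alternating sequence of length 11, so no Hamiltonian route exists.

no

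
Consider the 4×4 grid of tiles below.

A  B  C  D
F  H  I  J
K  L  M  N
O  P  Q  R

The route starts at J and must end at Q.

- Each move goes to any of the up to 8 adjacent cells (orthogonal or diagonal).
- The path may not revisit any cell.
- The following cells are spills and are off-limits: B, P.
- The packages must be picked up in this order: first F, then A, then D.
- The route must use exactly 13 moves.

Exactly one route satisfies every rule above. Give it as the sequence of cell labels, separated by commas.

J, M, L, O, K, F, A, H, C, D, I, N, R, Q

The waypoints must appear in the order F, A, D, with no cell reused.
Route from J: down-left to M, left to L, down-left to O, 3× up (reaching A), down-right to H, up-right to C, right to D, down-left to I, down-right to N, down to R, left to Q — 13 moves in all.
Check: order respected (F at step 5, A at step 6, D at step 9); 13 moves as required.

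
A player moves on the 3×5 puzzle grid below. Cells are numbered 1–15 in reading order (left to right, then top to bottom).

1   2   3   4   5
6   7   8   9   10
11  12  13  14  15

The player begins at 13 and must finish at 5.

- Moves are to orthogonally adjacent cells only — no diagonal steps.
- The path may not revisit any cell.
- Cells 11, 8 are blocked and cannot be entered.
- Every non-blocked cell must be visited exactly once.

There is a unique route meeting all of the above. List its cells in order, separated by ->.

Need to visit all 13 open cells exactly once, starting at 13 and ending at 5.
Cell 1 has only two open neighbours (6 and 2), so the path must pass straight through it: one of those is the cell it's entered from and the other is where it exits.
Route from 13: left 1 to 12, up 1 to 7, left 1 to 6, up 1 to 1, right 3 to 4, down 2 to 14, right 1 to 15, up 2 to 5 — 12 moves in all.
Check: all 13 open cells covered.

13 -> 12 -> 7 -> 6 -> 1 -> 2 -> 3 -> 4 -> 9 -> 14 -> 15 -> 10 -> 5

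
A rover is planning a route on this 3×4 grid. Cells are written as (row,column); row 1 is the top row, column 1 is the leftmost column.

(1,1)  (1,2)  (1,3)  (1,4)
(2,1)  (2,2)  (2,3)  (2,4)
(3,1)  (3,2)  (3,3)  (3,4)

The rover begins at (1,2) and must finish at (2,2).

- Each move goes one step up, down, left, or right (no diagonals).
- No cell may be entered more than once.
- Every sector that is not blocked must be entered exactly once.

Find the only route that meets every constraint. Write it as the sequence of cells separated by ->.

Need to visit all 12 open cells exactly once, starting at (1,2) and ending at (2,2).
Cell (3,1) has only two open neighbours ((2,1) and (3,2)), so the path must pass straight through it: one of those is the cell it's entered from and the other is where it exits.
Route from (1,2): left 1 to (1,1), down 2 to (3,1), right 3 to (3,4), up 2 to (1,4), left 1 to (1,3), down 1 to (2,3), left 1 to (2,2) — 11 moves in all.
Check: all 12 open cells covered.

(1,2) -> (1,1) -> (2,1) -> (3,1) -> (3,2) -> (3,3) -> (3,4) -> (2,4) -> (1,4) -> (1,3) -> (2,3) -> (2,2)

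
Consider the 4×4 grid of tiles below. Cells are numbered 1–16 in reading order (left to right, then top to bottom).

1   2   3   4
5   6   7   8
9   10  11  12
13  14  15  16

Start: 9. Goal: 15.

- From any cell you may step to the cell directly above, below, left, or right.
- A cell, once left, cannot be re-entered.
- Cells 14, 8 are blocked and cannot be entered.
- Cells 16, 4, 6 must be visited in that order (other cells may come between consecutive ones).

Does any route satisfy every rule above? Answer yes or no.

4 must be visited but has only one open neighbour (3), and it is neither the start nor the goal — the route would have to enter and leave through 3, re-entering it.

no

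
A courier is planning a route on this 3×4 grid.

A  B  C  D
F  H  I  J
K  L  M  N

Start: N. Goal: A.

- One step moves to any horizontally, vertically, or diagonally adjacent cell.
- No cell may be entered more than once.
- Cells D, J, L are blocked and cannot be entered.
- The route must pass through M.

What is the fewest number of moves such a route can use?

Any route passes through M somewhere between N and A. Summing Chebyshev distances along the two legs (N → M → A) gives a lower bound of 1 + 2 = 3 moves.
A route of 3 moves achieves this: N → M → H → A.
Since 3 matches the lower bound, it is optimal.

3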